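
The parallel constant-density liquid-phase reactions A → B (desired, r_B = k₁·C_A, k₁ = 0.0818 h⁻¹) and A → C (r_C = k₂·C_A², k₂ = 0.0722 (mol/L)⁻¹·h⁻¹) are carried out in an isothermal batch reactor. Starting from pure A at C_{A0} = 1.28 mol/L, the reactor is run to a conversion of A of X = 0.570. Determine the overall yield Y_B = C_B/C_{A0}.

C_A = C_{A0}(1−X) = 0.5504 mol/L.
Along a PFR/batch, dC_B/dC_A = −r_B/(r_B+r_C) = −k₁/(k₁+k₂·C_A).
Integrating from C_{A0} to C_A: C_B = (0.0818/0.0722)·ln[(0.0818+0.0722·1.28)/(0.0818+0.0722·0.550)] = 1.133·ln(0.1742/0.1215) = 0.4079 mol/L.
Y_B = C_B/C_{A0} = 0.4079/1.28 = 0.319.

0.319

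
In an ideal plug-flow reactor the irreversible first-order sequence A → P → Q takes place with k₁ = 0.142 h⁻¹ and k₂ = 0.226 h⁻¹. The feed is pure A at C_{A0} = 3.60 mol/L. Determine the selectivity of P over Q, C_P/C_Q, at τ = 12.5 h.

For first-order series with pure A initially, C_P(τ) = k₁C_{A0}/(k₂−k₁)·(e^(−k₁τ) − e^(−k₂τ)).
e^(−k₁τ) = e^(−0.142×12.5) = e^(−1.775) = 0.1695; e^(−k₂τ) = e^(−2.825) = 0.05931.
C_P = 0.142×3.60/(0.226−0.142) × (0.1695−0.05931) = 6.086×0.1102 = 0.6705 mol/L.
C_A = C_{A0}e^(−k₁τ) = 0.6101 mol/L, so C_Q = C_{A0}−C_A−C_P = 2.319 mol/L; C_P/C_Q = 0.289.

0.289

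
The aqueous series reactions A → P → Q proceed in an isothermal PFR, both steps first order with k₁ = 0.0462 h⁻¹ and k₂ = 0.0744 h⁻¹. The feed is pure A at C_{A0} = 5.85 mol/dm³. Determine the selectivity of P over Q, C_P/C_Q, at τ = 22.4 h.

For first-order series with pure A initially, C_P(τ) = k₁C_{A0}/(k₂−k₁)·(e^(−k₁τ) − e^(−k₂τ)).
e^(−k₁τ) = e^(−0.0462×22.4) = e^(−1.035) = 0.3553; e^(−k₂τ) = e^(−1.667) = 0.1889.
C_P = 0.0462×5.85/(0.0744−0.0462) × (0.3553−0.1889) = 9.584×0.1664 = 1.595 mol/dm³.
C_A = C_{A0}e^(−k₁τ) = 2.078 mol/dm³, so C_Q = C_{A0}−C_A−C_P = 2.177 mol/dm³; C_P/C_Q = 0.732.

0.732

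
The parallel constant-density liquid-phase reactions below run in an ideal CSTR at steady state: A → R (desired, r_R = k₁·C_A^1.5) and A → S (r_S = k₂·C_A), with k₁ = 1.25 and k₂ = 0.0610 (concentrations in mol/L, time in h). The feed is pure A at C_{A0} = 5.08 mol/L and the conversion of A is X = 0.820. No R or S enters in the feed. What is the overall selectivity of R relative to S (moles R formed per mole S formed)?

19.6

Exit C_A = C_{A0}(1−X) = 5.08×0.180 = 0.9144 mol/L.
A CSTR operates uniformly at the exit composition, giving r_R = 1.093 and r_S = 0.05578 (each k·C_A^n at C_A = 0.9144).
Overall selectivity = C_R/C_S = r_Rτ/(r_Sτ) = r_R/r_S = 19.6.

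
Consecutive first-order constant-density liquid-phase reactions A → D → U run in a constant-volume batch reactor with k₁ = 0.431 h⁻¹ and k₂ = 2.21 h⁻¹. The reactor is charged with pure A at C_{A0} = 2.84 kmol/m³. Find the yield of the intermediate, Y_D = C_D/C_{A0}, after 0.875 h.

0.131

For first-order series with pure A initially, C_D(t) = k₁C_{A0}/(k₂−k₁)·(e^(−k₁t) − e^(−k₂t)).
e^(−k₁t) = e^(−0.431×0.875) = e^(−0.3771) = 0.6858; e^(−k₂t) = e^(−1.934) = 0.1446.
C_D = 0.431×2.84/(2.21−0.431) × (0.6858−0.1446) = 0.6880×0.5412 = 0.3724 kmol/m³.
Y_D = C_D/C_{A0} = 0.3724/2.84 = 0.131.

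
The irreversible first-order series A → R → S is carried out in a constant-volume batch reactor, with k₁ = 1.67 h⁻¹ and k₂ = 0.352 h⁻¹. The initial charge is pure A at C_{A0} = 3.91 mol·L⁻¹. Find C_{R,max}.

For a first-order series the maximum intermediate yield is C_{R,max}/C_{A0} = (k₁/k₂)^[k₂/(k₂−k₁)].
= (1.67/0.352)^(0.352/(0.352−1.67)) = (4.744)^(-0.2671) = 0.6598.
C_{R,max} = 0.6598×3.91 = 2.58 mol·L⁻¹.

2.58 mol·L⁻¹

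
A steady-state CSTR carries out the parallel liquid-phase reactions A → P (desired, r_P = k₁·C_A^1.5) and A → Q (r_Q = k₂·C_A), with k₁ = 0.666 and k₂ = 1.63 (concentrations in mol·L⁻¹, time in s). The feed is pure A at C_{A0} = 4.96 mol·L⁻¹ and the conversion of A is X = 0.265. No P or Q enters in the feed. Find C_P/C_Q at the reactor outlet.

Exit C_A = C_{A0}(1−X) = 4.96×0.735 = 3.646 mol·L⁻¹.
Rates in a CSTR are evaluated at the outlet concentration: r_P = 0.666×3.646^1.5 = 4.636, r_Q = 1.63×3.646 = 5.942.
Overall selectivity = C_P/C_Q = r_Pτ/(r_Qτ) = r_P/r_Q = 0.780.

0.780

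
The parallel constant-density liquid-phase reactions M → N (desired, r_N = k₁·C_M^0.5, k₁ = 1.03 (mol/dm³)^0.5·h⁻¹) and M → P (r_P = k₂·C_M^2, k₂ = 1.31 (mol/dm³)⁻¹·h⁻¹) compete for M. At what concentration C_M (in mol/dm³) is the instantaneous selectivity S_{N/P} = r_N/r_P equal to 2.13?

0.515 mol/dm³

S_{N/P} = (k₁/k₂)·C_M^-1.5 ⇒ C_M = (S·k₂/k₁)^(1/(-1.5)).
= (2.13×1.31/1.03)^(-0.6667) = (2.709)^(-0.6667) = 0.515 mol/dm³.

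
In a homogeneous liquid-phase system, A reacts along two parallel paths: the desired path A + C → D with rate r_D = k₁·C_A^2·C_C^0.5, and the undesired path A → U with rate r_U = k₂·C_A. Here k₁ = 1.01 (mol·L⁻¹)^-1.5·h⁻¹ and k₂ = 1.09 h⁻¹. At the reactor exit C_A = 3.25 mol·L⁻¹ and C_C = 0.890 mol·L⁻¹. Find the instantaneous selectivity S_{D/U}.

2.84

S_{D/U} = r_D/r_U = (k₁·C_A^2·C_C^0.5)/(k₂·C_A) = (k₁/k₂)·C_A·C_C^0.5.
= (1.01×3.250^2×0.8900^0.5) / (1.09×3.250) = 10.06/3.543 = 2.84.
Since the desired path is higher order in A, keeping C_A high (PFR or concentrated feed) favours D.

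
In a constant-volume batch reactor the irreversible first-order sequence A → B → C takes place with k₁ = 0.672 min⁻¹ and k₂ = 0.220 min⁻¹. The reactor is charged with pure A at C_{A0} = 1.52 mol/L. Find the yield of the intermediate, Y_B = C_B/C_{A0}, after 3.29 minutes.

For first-order series with pure A initially, C_B(t) = k₁C_{A0}/(k₂−k₁)·(e^(−k₁t) − e^(−k₂t)).
e^(−k₁t) = e^(−0.672×3.29) = e^(−2.211) = 0.1096; e^(−k₂t) = e^(−0.7238) = 0.4849.
C_B = 0.672×1.52/(0.220−0.672) × (0.1096−0.4849) = (-2.260)×(-0.3753) = 0.8481 mol/L.
Y_B = C_B/C_{A0} = 0.8481/1.52 = 0.558.

0.558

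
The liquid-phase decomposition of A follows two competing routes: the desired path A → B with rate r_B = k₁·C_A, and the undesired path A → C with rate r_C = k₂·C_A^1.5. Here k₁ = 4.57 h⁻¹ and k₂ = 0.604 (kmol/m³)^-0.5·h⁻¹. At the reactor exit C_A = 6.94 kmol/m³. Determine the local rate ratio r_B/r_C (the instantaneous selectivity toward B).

2.87

S_{B/C} = r_B/r_C = (k₁·C_A)/(k₂·C_A^1.5) = (k₁/k₂)·C_A^-0.5.
= (4.57×6.940) / (0.604×6.940^1.5) = 31.72/11.04 = 2.87.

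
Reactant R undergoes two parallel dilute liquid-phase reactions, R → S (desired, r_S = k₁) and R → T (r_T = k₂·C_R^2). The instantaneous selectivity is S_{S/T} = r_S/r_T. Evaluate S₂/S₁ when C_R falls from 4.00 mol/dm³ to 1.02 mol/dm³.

S_{S/T} = (k₁/k₂)·C_R^-2, so S₂/S₁ = (C_{R,2}/C_{R,1})^-2.
= (1.02/4.00)^(-2) = (0.2550)^(-2) = 15.4.
Selectivity toward S rises as C_R falls — low-concentration operation is favoured.

15.4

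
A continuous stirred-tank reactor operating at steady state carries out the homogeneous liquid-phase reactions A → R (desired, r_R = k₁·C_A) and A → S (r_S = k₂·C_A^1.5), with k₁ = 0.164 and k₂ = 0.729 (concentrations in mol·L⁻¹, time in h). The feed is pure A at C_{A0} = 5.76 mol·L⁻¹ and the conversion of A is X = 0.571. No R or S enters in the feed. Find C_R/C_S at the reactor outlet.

Exit C_A = C_{A0}(1−X) = 5.76×0.429 = 2.471 mol·L⁻¹.
A CSTR operates uniformly at the exit composition, giving r_R = 0.4053 and r_S = 2.832 (each k·C_A^n at C_A = 2.471).
Overall selectivity = C_R/C_S = r_Rτ/(r_Sτ) = r_R/r_S = 0.143.

0.143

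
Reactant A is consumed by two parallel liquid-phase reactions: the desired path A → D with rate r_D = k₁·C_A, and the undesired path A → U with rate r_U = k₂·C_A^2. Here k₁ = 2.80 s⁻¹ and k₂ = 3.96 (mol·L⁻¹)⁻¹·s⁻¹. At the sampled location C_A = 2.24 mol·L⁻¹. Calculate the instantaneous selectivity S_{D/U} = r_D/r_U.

0.316

S_{D/U} = r_D/r_U = (k₁·C_A)/(k₂·C_A^2) = (k₁/k₂)·C_A⁻¹.
= (2.80×2.240) / (3.96×2.240^2) = 6.272/19.87 = 0.316.
The undesired path is higher order in A, so low C_A (CSTR or dilute feed) favours D.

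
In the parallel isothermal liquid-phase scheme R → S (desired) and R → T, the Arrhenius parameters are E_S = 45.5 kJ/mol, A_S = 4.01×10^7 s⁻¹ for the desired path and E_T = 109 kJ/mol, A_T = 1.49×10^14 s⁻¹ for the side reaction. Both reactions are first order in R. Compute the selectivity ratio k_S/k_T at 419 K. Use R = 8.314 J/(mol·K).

k_S/k_T = (A_S/A_T)·exp[−(E_S−E_T)/(RT)] = (A_S/A_T)·exp[(E_T−E_S)/(RT)].
(E_T−E_S)/(RT) = (109−45.5)×10³/(8.314×419) = 63500/3484 = 18.23.
k_S/k_T = (4.01×10^7/1.49×10^14)·exp(18.23) = 2.691×10^-7 × 8.251×10^7 = 22.2.
Since E_S < E_T, lowering the temperature improves selectivity toward S.

22.2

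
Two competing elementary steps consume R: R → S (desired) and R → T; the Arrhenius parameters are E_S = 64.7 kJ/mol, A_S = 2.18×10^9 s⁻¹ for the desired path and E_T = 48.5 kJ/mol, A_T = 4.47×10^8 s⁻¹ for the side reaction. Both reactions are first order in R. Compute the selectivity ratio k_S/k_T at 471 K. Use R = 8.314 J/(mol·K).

k_S/k_T = (A_S/A_T)·exp[−(E_S−E_T)/(RT)] = (A_S/A_T)·exp[(E_T−E_S)/(RT)].
(E_T−E_S)/(RT) = (48.5−64.7)×10³/(8.314×471) = -16200/3916 = -4.137.
k_S/k_T = (2.18×10^9/4.47×10^8)·exp(-4.137) = 4.877 × 0.01597 = 0.0779.

0.0779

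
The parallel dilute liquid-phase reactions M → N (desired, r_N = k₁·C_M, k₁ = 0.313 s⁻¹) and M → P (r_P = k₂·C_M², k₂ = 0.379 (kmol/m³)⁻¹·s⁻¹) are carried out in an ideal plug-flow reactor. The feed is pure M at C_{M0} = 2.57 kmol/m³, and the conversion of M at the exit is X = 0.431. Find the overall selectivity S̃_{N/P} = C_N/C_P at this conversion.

C_M = C_{M0}(1−X) = 1.462 kmol/m³.
Along a PFR/batch, dC_N/dC_M = −r_N/(r_N+r_P) = −k₁/(k₁+k₂·C_M).
Integrating from C_{M0} to C_M: C_N = (0.313/0.379)·ln[(0.313+0.379·2.57)/(0.313+0.379·1.46)] = 0.8259·ln(1.287/0.8672) = 0.3260 kmol/m³.
C_P = (C_{M0}−C_M)−C_N = 0.7816 kmol/m³; S̃_{N/P} = 0.3260/0.7816 = 0.417.

0.417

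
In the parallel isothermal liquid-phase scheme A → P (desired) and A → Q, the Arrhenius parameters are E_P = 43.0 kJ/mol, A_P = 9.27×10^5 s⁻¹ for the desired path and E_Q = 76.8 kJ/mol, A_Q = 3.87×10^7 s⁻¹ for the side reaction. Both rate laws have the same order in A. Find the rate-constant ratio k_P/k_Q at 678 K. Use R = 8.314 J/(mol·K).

With equal orders, S_{P/Q} = k_P/k_Q = (A_P/A_Q)·exp[(E_Q−E_P)/(RT)].
(E_Q−E_P)/(RT) = (76.8−43.0)×10³/(8.314×678) = 33800/5637 = 5.996.
k_P/k_Q = (9.27×10^5/3.87×10^7)·exp(5.996) = 0.02395 × 401.9 = 9.63.

9.63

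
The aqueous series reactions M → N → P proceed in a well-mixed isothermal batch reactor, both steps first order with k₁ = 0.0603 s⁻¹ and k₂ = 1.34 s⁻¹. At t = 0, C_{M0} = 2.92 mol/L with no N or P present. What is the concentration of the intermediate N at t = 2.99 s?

0.112 mol/L

Solving the coupled first-order balances gives C_N(t) = [k₁/(k₂−k₁)]·C_{M0}·(e^(−k₁t) − e^(−k₂t)).
e^(−k₁t) = e^(−0.0603×2.99) = e^(−0.1803) = 0.8350; e^(−k₂t) = e^(−4.007) = 0.01820.
C_N = 0.0603×2.92/(1.34−0.0603) × (0.8350−0.01820) = 0.1376×0.8168 = 0.1124 mol/L.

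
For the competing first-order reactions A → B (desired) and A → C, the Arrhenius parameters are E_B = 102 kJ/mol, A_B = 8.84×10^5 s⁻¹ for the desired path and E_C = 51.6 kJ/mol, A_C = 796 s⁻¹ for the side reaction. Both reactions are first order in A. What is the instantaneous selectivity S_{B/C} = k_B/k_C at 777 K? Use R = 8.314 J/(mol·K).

Since both paths have the same order in A, the concentration cancels and S_{B/C} = k_B/k_C = (A_B/A_C)·exp[(E_C−E_B)/(RT)].
(E_C−E_B)/(RT) = (51.6−102)×10³/(8.314×777) = -50400/6460 = -7.802.
k_B/k_C = (8.84×10^5/796)·exp(-7.802) = 1111 × 4.090×10^-4 = 0.454.
Since E_B > E_C, raising the temperature improves selectivity toward B.

0.454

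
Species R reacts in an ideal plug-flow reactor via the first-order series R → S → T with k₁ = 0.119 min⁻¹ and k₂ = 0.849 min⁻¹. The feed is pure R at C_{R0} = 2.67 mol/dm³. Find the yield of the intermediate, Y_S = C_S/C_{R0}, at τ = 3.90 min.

0.0965

For first-order series with pure R initially, C_S(τ) = k₁C_{R0}/(k₂−k₁)·(e^(−k₁τ) − e^(−k₂τ)).
e^(−k₁τ) = e^(−0.119×3.90) = e^(−0.4641) = 0.6287; e^(−k₂τ) = e^(−3.311) = 0.03648.
C_S = 0.119×2.67/(0.849−0.119) × (0.6287−0.03648) = 0.4352×0.5922 = 0.2578 mol/dm³.
Y_S = C_S/C_{R0} = 0.2578/2.67 = 0.0965.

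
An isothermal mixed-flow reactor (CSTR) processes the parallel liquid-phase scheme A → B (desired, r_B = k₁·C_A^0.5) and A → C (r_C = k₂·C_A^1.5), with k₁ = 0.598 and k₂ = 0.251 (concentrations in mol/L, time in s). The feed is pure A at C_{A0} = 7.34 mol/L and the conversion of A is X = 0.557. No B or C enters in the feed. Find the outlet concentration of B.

1.73 mol/L

Exit C_A = C_{A0}(1−X) = 7.34×0.443 = 3.252 mol/L.
A CSTR operates uniformly at the exit composition, giving r_B = 1.078 and r_C = 1.472 (each k·C_A^n at C_A = 3.252).
Fraction of consumed A going to B: r_B/(r_B+r_C) = 0.4229.
C_B = 0.4229·C_{A0}·X = 0.4229×7.34×0.557 = 1.73 mol/L.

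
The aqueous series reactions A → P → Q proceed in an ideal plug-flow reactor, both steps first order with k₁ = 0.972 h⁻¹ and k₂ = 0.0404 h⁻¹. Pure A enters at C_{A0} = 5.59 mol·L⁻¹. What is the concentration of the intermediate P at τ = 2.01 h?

4.55 mol·L⁻¹

For first-order series with pure A initially, C_P(τ) = k₁C_{A0}/(k₂−k₁)·(e^(−k₁τ) − e^(−k₂τ)).
e^(−k₁τ) = e^(−0.972×2.01) = e^(−1.954) = 0.1417; e^(−k₂τ) = e^(−0.08120) = 0.9220.
C_P = 0.972×5.59/(0.0404−0.972) × (0.1417−0.9220) = (-5.832)×(-0.7803) = 4.551 mol·L⁻¹.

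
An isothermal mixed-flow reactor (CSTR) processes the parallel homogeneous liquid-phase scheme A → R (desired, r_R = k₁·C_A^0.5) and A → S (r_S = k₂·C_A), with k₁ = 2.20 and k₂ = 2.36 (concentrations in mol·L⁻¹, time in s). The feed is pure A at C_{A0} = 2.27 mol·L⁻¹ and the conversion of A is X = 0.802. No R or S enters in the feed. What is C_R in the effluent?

Exit C_A = C_{A0}(1−X) = 2.27×0.198 = 0.4495 mol·L⁻¹.
In a CSTR the entire volume is at exit conditions, so r_R = 2.20×0.4495^0.5 = 1.475 and r_S = 2.36×0.4495 = 1.061.
Fraction of consumed A going to R: r_R/(r_R+r_S) = 0.5817.
C_R = 0.5817·C_{A0}·X = 0.5817×2.27×0.802 = 1.06 mol·L⁻¹.

1.06 mol·L⁻¹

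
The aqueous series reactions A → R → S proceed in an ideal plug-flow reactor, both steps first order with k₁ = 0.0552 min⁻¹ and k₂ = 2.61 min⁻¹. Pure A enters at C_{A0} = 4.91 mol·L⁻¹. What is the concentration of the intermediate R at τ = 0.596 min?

0.0803 mol·L⁻¹

Solving the coupled first-order balances gives C_R(τ) = [k₁/(k₂−k₁)]·C_{A0}·(e^(−k₁τ) − e^(−k₂τ)).
e^(−k₁τ) = e^(−0.0552×0.596) = e^(−0.03290) = 0.9676; e^(−k₂τ) = e^(−1.556) = 0.2111.
C_R = 0.0552×4.91/(2.61−0.0552) × (0.9676−0.2111) = 0.1061×0.7566 = 0.08026 mol·L⁻¹.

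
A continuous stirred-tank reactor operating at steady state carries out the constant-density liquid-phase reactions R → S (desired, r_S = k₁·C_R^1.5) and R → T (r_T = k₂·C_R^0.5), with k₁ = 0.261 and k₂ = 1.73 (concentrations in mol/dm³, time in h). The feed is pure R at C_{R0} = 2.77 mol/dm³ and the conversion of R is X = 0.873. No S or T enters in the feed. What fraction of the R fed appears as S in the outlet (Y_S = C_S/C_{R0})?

0.0440

Exit C_R = C_{R0}(1−X) = 2.77×0.127 = 0.3518 mol/dm³.
Rates in a CSTR are evaluated at the outlet concentration: r_S = 0.261×0.3518^1.5 = 0.05446, r_T = 1.73×0.3518^0.5 = 1.026.
Fraction of consumed R going to S: r_S/(r_S+r_T) = 0.05040.
C_S = 0.05040·C_{R0}·X = 0.05040×2.77×0.873 = 0.122 mol/dm³; Y_S = C_S/C_{R0} = 0.0440.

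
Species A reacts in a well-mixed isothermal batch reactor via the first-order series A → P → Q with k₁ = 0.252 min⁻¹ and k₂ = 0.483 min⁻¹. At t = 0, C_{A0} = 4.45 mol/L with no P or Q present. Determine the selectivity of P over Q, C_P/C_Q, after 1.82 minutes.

For first-order series with pure A initially, C_P(t) = k₁C_{A0}/(k₂−k₁)·(e^(−k₁t) − e^(−k₂t)).
e^(−k₁t) = e^(−0.252×1.82) = e^(−0.4586) = 0.6321; e^(−k₂t) = e^(−0.8791) = 0.4152.
C_P = 0.252×4.45/(0.483−0.252) × (0.6321−0.4152) = 4.855×0.2170 = 1.053 mol/L.
C_A = C_{A0}e^(−k₁t) = 2.813 mol/L, so C_Q = C_{A0}−C_A−C_P = 0.5837 mol/L; C_P/C_Q = 1.80.

1.80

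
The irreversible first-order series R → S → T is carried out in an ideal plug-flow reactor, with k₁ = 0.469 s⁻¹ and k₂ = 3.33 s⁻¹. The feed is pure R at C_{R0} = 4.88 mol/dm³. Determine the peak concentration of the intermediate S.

0.498 mol/dm³

For a first-order series the maximum intermediate yield is C_{S,max}/C_{R0} = (k₁/k₂)^[k₂/(k₂−k₁)].
= (0.469/3.33)^(3.33/(3.33−0.469)) = (0.1408)^(1.164) = 0.1021.
C_{S,max} = 0.1021×4.88 = 0.498 mol/dm³.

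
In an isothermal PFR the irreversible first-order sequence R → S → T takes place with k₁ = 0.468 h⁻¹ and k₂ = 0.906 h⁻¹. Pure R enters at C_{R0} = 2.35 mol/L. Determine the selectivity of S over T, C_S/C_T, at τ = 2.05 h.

Solving the coupled first-order balances gives C_S(τ) = [k₁/(k₂−k₁)]·C_{R0}·(e^(−k₁τ) − e^(−k₂τ)).
e^(−k₁τ) = e^(−0.468×2.05) = e^(−0.9594) = 0.3831; e^(−k₂τ) = e^(−1.857) = 0.1561.
C_S = 0.468×2.35/(0.906−0.468) × (0.3831−0.1561) = 2.511×0.2270 = 0.5701 mol/L.
C_R = C_{R0}e^(−k₁τ) = 0.9003 mol/L, so C_T = C_{R0}−C_R−C_S = 0.8796 mol/L; C_S/C_T = 0.648.

0.648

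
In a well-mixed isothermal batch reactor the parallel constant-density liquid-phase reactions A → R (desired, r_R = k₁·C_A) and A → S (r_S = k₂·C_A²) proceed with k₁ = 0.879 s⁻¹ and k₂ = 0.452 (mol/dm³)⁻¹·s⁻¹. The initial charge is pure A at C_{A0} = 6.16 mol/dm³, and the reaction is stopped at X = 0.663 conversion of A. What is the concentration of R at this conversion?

C_A = C_{A0}(1−X) = 2.076 mol/dm³.
Along a PFR/batch, dC_R/dC_A = −r_R/(r_R+r_S) = −k₁/(k₁+k₂·C_A).
Integrating from C_{A0} to C_A: C_R = (0.879/0.452)·ln[(0.879+0.452·6.16)/(0.879+0.452·2.08)] = 1.945·ln(3.663/1.817) = 1.363 mol/dm³.

1.36 mol/dm³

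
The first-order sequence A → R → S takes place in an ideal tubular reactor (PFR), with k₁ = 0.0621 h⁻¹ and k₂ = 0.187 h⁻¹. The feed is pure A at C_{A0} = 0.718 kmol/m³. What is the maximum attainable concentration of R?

Evaluating C_R at τ_opt = ln(k₂/k₁)/(k₂−k₁) gives C_{R,max}/C_{A0} = (k₁/k₂)^[k₂/(k₂−k₁)].
= (0.0621/0.187)^(0.187/(0.187−0.0621)) = (0.3321)^(1.497) = 0.1920.
C_{R,max} = 0.1920×0.718 = 0.138 kmol/m³.

0.138 kmol/m³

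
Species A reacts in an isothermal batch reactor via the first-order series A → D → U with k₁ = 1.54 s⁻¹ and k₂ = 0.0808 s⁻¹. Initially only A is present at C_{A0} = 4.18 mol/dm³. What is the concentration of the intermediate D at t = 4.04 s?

3.17 mol/dm³

Solving the coupled first-order balances gives C_D(t) = [k₁/(k₂−k₁)]·C_{A0}·(e^(−k₁t) − e^(−k₂t)).
e^(−k₁t) = e^(−1.54×4.04) = e^(−6.222) = 0.001986; e^(−k₂t) = e^(−0.3264) = 0.7215.
C_D = 1.54×4.18/(0.0808−1.54) × (0.001986−0.7215) = (-4.411)×(-0.7195) = 3.174 mol/dm³.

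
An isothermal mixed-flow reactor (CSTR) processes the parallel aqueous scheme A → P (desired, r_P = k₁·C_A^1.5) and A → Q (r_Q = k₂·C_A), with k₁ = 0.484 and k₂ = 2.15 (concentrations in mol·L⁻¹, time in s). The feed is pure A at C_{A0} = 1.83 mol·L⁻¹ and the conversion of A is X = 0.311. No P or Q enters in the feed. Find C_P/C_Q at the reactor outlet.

0.253

Exit C_A = C_{A0}(1−X) = 1.83×0.689 = 1.261 mol·L⁻¹.
A CSTR operates uniformly at the exit composition, giving r_P = 0.6853 and r_Q = 2.711 (each k·C_A^n at C_A = 1.261).
Overall selectivity = C_P/C_Q = r_Pτ/(r_Qτ) = r_P/r_Q = 0.253.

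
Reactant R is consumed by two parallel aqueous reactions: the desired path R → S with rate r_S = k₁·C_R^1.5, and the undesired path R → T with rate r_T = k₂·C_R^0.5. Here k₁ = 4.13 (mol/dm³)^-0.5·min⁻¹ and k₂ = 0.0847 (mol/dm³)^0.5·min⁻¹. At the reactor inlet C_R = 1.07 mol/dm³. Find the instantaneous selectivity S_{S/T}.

S_{S/T} = r_S/r_T = (k₁·C_R^1.5)/(k₂·C_R^0.5) = (k₁/k₂)·C_R.
= (4.13×1.070^1.5) / (0.0847×1.070^0.5) = 4.571/0.08761 = 52.2.

52.2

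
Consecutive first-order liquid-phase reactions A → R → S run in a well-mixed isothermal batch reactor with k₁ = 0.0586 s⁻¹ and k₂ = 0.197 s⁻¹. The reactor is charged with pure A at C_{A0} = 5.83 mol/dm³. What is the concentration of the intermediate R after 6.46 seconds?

0.999 mol/dm³

Solving the coupled first-order balances gives C_R(t) = [k₁/(k₂−k₁)]·C_{A0}·(e^(−k₁t) − e^(−k₂t)).
e^(−k₁t) = e^(−0.0586×6.46) = e^(−0.3786) = 0.6848; e^(−k₂t) = e^(−1.273) = 0.2801.
C_R = 0.0586×5.83/(0.197−0.0586) × (0.6848−0.2801) = 2.468×0.4048 = 0.9991 mol/dm³.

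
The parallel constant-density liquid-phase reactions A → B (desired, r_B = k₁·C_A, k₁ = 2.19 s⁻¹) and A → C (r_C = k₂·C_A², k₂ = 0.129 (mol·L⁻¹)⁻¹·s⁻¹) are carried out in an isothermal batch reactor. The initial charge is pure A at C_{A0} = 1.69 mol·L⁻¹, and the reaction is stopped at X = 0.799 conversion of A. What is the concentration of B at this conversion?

1.27 mol·L⁻¹

C_A = C_{A0}(1−X) = 0.3397 mol·L⁻¹.
Along a PFR/batch, dC_B/dC_A = −r_B/(r_B+r_C) = −k₁/(k₁+k₂·C_A).
Integrating from C_{A0} to C_A: C_B = (2.19/0.129)·ln[(2.19+0.129·1.69)/(2.19+0.129·0.340)] = 16.98·ln(2.408/2.234) = 1.275 mol·L⁻¹.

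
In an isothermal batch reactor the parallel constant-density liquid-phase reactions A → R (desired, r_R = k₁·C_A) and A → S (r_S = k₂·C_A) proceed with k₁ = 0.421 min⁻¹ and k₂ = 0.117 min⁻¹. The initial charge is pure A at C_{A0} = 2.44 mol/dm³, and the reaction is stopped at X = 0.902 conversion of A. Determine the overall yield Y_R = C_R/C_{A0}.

C_A = C_{A0}(1−X) = 0.2391 mol/dm³.
Both paths are first order in A, so the instantaneous fraction to R is constant: dC_R/d(−C_A) = k₁/(k₁+k₂) = 0.7825.
C_R = 0.7825·(C_{A0}−C_A) = 0.7825×2.201 = 1.72 mol/dm³.
Y_R = C_R/C_{A0} = 1.722/2.44 = 0.706.

0.706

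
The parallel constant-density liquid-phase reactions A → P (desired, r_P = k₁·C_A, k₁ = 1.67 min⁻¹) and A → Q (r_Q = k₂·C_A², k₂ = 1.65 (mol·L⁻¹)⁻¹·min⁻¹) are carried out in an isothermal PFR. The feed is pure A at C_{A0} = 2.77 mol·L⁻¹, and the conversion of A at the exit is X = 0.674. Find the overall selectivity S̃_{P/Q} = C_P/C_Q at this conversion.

0.585

C_A = C_{A0}(1−X) = 0.9030 mol·L⁻¹.
Along a PFR/batch, dC_P/dC_A = −r_P/(r_P+r_Q) = −k₁/(k₁+k₂·C_A).
Integrating from C_{A0} to C_A: C_P = (1.67/1.65)·ln[(1.67+1.65·2.77)/(1.67+1.65·0.903)] = 1.012·ln(6.240/3.160) = 0.6887 mol·L⁻¹.
C_Q = (C_{A0}−C_A)−C_P = 1.178 mol·L⁻¹; S̃_{P/Q} = 0.6887/1.178 = 0.585.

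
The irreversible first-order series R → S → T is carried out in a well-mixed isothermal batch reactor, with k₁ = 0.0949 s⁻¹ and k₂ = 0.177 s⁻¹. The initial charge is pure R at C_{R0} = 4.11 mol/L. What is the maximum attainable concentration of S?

At the optimum, C_{S,max}/C_{R0} = (k₁/k₂)^[k₂/(k₂−k₁)].
= (0.0949/0.177)^(0.177/(0.177−0.0949)) = (0.5362)^(2.156) = 0.2608.
C_{S,max} = 0.2608×4.11 = 1.07 mol/L.

1.07 mol/L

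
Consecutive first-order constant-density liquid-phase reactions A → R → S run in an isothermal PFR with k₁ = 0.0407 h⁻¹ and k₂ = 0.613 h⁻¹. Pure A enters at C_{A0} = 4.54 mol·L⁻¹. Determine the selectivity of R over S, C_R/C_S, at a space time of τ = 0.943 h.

Solving the coupled first-order balances gives C_R(τ) = [k₁/(k₂−k₁)]·C_{A0}·(e^(−k₁τ) − e^(−k₂τ)).
e^(−k₁τ) = e^(−0.0407×0.943) = e^(−0.03838) = 0.9623; e^(−k₂τ) = e^(−0.5781) = 0.5610.
C_R = 0.0407×4.54/(0.613−0.0407) × (0.9623−0.5610) = 0.3229×0.4014 = 0.1296 mol·L⁻¹.
C_A = C_{A0}e^(−k₁τ) = 4.369 mol·L⁻¹, so C_S = C_{A0}−C_A−C_R = 0.04136 mol·L⁻¹; C_R/C_S = 3.13.

3.13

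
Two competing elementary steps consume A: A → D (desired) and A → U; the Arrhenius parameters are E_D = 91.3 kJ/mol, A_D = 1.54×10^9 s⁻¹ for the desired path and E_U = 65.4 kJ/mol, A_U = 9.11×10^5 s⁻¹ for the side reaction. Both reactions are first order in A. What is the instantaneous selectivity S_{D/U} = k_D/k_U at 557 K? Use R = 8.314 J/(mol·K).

6.30

Since both paths have the same order in A, the concentration cancels and S_{D/U} = k_D/k_U = (A_D/A_U)·exp[(E_U−E_D)/(RT)].
(E_U−E_D)/(RT) = (65.4−91.3)×10³/(8.314×557) = -25900/4631 = -5.593.
k_D/k_U = (1.54×10^9/9.11×10^5)·exp(-5.593) = 1690 × 0.003724 = 6.30.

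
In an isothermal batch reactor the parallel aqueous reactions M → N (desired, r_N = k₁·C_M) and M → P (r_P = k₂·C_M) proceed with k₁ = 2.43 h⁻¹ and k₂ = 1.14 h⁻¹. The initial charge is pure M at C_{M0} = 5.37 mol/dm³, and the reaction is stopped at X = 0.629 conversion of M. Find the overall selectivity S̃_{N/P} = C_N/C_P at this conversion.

C_M = C_{M0}(1−X) = 1.992 mol/dm³.
Both paths are first order in M, so the instantaneous fraction to N is constant: dC_N/d(−C_M) = k₁/(k₁+k₂) = 0.6807.
C_N = 0.6807·(C_{M0}−C_M) = 0.6807×3.378 = 2.30 mol/dm³.
C_P = (C_{M0}−C_M)−C_N = 1.079 mol/dm³; S̃_{N/P} = 2.299/1.079 = 2.13.

2.13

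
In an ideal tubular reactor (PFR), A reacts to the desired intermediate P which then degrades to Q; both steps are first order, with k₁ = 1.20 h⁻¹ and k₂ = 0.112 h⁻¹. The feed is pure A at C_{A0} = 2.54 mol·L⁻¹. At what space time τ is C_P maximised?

2.18 h

The intermediate peaks when r₁ = r₂, i.e. k₁e^(−k₁τ) = k₂e^(−k₂τ), giving τ_opt = ln(k₂/k₁)/(k₂−k₁).
= ln(0.112/1.20)/(0.112−1.20) = ln(0.09333)/-1.088 = -2.372/-1.088 = 2.18 h.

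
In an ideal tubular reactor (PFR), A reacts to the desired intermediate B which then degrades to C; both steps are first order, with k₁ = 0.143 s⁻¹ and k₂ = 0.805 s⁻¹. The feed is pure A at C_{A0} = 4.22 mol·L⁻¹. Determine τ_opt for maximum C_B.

Setting dC_B/dτ = 0 gives τ_opt = ln(k₂/k₁)/(k₂−k₁).
= ln(0.805/0.143)/(0.805−0.143) = ln(5.629)/0.6620 = 1.728/0.6620 = 2.61 s.

2.61 s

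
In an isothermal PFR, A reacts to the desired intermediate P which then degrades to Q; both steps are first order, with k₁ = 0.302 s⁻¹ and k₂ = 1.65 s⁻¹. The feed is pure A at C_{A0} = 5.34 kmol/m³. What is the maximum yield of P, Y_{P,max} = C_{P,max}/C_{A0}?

0.125

For a first-order series the maximum intermediate yield is C_{P,max}/C_{A0} = (k₁/k₂)^[k₂/(k₂−k₁)].
= (0.302/1.65)^(1.65/(1.65−0.302)) = (0.1830)^(1.224) = 0.1251.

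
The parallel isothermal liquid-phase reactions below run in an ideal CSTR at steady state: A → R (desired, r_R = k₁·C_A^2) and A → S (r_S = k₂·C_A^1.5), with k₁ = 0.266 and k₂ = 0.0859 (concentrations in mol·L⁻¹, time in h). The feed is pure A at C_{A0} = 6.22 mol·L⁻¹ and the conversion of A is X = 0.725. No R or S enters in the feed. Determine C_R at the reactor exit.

3.62 mol·L⁻¹

Exit C_A = C_{A0}(1−X) = 6.22×0.275 = 1.711 mol·L⁻¹.
Rates in a CSTR are evaluated at the outlet concentration: r_R = 0.266×1.711^2 = 0.7783, r_S = 0.0859×1.711^1.5 = 0.1922.
Fraction of consumed A going to R: r_R/(r_R+r_S) = 0.8020.
C_R = 0.8020·C_{A0}·X = 0.8020×6.22×0.725 = 3.62 mol·L⁻¹.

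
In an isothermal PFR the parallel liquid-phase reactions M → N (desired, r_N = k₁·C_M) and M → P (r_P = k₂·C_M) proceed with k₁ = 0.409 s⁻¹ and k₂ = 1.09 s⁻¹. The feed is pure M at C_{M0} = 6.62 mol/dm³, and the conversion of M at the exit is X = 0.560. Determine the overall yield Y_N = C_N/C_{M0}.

0.153

C_M = C_{M0}(1−X) = 2.913 mol/dm³.
Both paths are first order in M, so the instantaneous fraction to N is constant: dC_N/d(−C_M) = k₁/(k₁+k₂) = 0.2728.
C_N = 0.2728·(C_{M0}−C_M) = 0.2728×3.707 = 1.01 mol/dm³.
Y_N = C_N/C_{M0} = 1.012/6.62 = 0.153.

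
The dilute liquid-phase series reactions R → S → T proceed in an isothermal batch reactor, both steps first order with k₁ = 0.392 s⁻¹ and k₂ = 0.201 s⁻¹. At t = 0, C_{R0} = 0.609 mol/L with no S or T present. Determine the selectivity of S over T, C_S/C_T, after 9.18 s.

0.381

For first-order series with pure R initially, C_S(t) = k₁C_{R0}/(k₂−k₁)·(e^(−k₁t) − e^(−k₂t)).
e^(−k₁t) = e^(−0.392×9.18) = e^(−3.599) = 0.02736; e^(−k₂t) = e^(−1.845) = 0.1580.
C_S = 0.392×0.609/(0.201−0.392) × (0.02736−0.1580) = (-1.250)×(-0.1306) = 0.1633 mol/L.
C_R = C_{R0}e^(−k₁t) = 0.01666 mol/L, so C_T = C_{R0}−C_R−C_S = 0.4291 mol/L; C_S/C_T = 0.381.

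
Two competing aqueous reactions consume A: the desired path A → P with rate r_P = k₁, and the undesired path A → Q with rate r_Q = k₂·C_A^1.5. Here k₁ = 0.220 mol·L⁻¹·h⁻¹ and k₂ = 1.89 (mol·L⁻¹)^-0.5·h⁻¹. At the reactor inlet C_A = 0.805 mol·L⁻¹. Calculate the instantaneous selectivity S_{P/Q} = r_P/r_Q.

0.161

S_{P/Q} = r_P/r_Q = (k₁)/(k₂·C_A^1.5) = (k₁/k₂)·C_A^-1.5.
= (0.220) / (1.89×0.8050^1.5) = 0.2200/1.365 = 0.161.
The undesired path is higher order in A, so low C_A (CSTR or dilute feed) favours P.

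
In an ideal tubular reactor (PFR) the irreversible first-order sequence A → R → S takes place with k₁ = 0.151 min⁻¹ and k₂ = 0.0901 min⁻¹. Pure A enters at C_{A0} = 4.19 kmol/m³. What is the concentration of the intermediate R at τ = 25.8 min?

0.805 kmol/m³

Solving the coupled first-order balances gives C_R(τ) = [k₁/(k₂−k₁)]·C_{A0}·(e^(−k₁τ) − e^(−k₂τ)).
e^(−k₁τ) = e^(−0.151×25.8) = e^(−3.896) = 0.02033; e^(−k₂τ) = e^(−2.325) = 0.09782.
C_R = 0.151×4.19/(0.0901−0.151) × (0.02033−0.09782) = (-10.39)×(-0.07750) = 0.8051 kmol/m³.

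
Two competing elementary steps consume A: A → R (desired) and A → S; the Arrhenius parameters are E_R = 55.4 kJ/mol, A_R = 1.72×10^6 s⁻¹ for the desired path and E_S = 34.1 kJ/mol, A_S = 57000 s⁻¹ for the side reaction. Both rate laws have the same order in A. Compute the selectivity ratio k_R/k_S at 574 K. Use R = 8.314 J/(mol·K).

0.348

k_R/k_S = (A_R/A_S)·exp[−(E_R−E_S)/(RT)] = (A_R/A_S)·exp[(E_S−E_R)/(RT)].
(E_S−E_R)/(RT) = (34.1−55.4)×10³/(8.314×574) = -21300/4772 = -4.463.
k_R/k_S = (1.72×10^6/57000)·exp(-4.463) = 30.18 × 0.01152 = 0.348.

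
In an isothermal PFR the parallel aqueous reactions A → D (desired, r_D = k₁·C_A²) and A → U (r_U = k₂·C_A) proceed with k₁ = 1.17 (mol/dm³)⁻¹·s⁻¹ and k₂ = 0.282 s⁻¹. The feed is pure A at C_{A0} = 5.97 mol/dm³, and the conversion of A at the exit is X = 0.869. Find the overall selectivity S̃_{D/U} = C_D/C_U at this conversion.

10.9

C_A = C_{A0}(1−X) = 0.7821 mol/dm³.
Along a PFR/batch, dC_U/dC_A = −r_U/(r_D+r_U) = −k₂/(k₂+k₁·C_A).
Integrating from C_{A0} to C_A: C_U = (0.282/1.17)·ln[(0.282+1.17·5.97)/(0.282+1.17·0.782)] = 0.2410·ln(7.267/1.197) = 0.4347 mol/dm³.
Then C_D = (C_{A0}−C_A) − C_U = 5.188 − 0.4347 = 4.753 mol/dm³.
S̃_{D/U} = C_D/C_U = 4.753/0.4347 = 10.9.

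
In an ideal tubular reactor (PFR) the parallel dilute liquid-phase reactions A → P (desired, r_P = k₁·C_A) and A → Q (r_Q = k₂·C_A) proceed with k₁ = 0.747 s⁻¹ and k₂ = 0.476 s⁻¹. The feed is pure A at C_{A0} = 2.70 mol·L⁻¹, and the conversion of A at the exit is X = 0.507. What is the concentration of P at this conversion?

0.836 mol·L⁻¹

C_A = C_{A0}(1−X) = 1.331 mol·L⁻¹.
Both paths are first order in A, so the instantaneous fraction to P is constant: dC_P/d(−C_A) = k₁/(k₁+k₂) = 0.6108.
C_P = 0.6108·(C_{A0}−C_A) = 0.6108×1.369 = 0.836 mol·L⁻¹.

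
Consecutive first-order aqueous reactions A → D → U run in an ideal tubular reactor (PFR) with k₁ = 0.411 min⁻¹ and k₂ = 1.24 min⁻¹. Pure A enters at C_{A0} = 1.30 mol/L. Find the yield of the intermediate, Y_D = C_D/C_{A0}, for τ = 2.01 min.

The intermediate concentration in a first-order A→B→C sequence is C_D = k₁C_{A0}(e^(−k₁τ) − e^(−k₂τ))/(k₂−k₁).
e^(−k₁τ) = e^(−0.411×2.01) = e^(−0.8261) = 0.4377; e^(−k₂τ) = e^(−2.492) = 0.08271.
C_D = 0.411×1.30/(1.24−0.411) × (0.4377−0.08271) = 0.6445×0.3550 = 0.2288 mol/L.
Y_D = C_D/C_{A0} = 0.2288/1.30 = 0.176.

0.176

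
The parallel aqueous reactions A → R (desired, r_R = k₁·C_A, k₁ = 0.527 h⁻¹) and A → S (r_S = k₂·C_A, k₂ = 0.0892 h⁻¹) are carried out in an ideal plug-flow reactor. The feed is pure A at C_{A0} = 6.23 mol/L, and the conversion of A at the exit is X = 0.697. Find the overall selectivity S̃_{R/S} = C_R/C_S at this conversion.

C_A = C_{A0}(1−X) = 1.888 mol/L.
Both paths are first order in A, so the instantaneous fraction to R is constant: dC_R/d(−C_A) = k₁/(k₁+k₂) = 0.8552.
C_R = 0.8552·(C_{A0}−C_A) = 0.8552×4.342 = 3.71 mol/L.
C_S = (C_{A0}−C_A)−C_R = 0.6286 mol/L; S̃_{R/S} = 3.714/0.6286 = 5.91.

5.91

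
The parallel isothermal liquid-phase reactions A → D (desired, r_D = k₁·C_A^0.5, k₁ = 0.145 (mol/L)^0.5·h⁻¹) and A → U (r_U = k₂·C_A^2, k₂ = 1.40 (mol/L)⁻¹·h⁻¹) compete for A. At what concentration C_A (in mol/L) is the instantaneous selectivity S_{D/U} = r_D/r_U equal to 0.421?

S_{D/U} = (k₁/k₂)·C_A^-1.5 ⇒ C_A = (S·k₂/k₁)^(1/(-1.5)).
= (0.421×1.40/0.145)^(-0.6667) = (4.065)^(-0.6667) = 0.393 mol/L.

0.393 mol/L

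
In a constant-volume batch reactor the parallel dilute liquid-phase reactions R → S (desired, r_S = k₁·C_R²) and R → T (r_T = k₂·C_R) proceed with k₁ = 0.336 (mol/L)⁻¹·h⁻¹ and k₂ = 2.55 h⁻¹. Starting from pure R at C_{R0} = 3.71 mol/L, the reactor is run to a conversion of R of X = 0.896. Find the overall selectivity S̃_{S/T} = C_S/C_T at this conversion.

C_R = C_{R0}(1−X) = 0.3858 mol/L.
Along a PFR/batch, dC_T/dC_R = −r_T/(r_S+r_T) = −k₂/(k₂+k₁·C_R).
Integrating from C_{R0} to C_R: C_T = (2.55/0.336)·ln[(2.55+0.336·3.71)/(2.55+0.336·0.386)] = 7.589·ln(3.797/2.680) = 2.644 mol/L.
Then C_S = (C_{R0}−C_R) − C_T = 3.324 − 2.644 = 0.6800 mol/L.
S̃_{S/T} = C_S/C_T = 0.6800/2.644 = 0.257.

0.257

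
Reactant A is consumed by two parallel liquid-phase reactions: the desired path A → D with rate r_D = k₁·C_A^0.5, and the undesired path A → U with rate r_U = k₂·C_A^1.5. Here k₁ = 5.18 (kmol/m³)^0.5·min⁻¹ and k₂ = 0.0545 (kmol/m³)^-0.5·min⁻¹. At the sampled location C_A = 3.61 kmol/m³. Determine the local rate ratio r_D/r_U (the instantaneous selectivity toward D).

S_{D/U} = r_D/r_U = (k₁·C_A^0.5)/(k₂·C_A^1.5) = (k₁/k₂)·C_A⁻¹.
= (5.18×3.610^0.5) / (0.0545×3.610^1.5) = 9.842/0.3738 = 26.3.

26.3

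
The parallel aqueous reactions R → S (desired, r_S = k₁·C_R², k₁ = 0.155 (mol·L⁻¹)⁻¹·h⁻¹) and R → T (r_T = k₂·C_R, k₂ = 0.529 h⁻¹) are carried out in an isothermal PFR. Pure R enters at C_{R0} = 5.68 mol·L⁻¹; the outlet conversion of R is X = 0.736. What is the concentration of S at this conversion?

C_R = C_{R0}(1−X) = 1.500 mol·L⁻¹.
Along a PFR/batch, dC_T/dC_R = −r_T/(r_S+r_T) = −k₂/(k₂+k₁·C_R).
Integrating from C_{R0} to C_R: C_T = (0.529/0.155)·ln[(0.529+0.155·5.68)/(0.529+0.155·1.50)] = 3.413·ln(1.409/0.7614) = 2.101 mol·L⁻¹.
Then C_S = (C_{R0}−C_R) − C_T = 4.180 − 2.101 = 2.079 mol·L⁻¹.

2.08 mol·L⁻¹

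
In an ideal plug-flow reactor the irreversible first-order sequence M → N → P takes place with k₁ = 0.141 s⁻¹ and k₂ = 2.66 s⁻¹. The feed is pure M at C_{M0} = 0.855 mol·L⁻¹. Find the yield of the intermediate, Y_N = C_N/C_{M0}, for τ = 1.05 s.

0.0448

For first-order series with pure M initially, C_N(τ) = k₁C_{M0}/(k₂−k₁)·(e^(−k₁τ) − e^(−k₂τ)).
e^(−k₁τ) = e^(−0.141×1.05) = e^(−0.1480) = 0.8624; e^(−k₂τ) = e^(−2.793) = 0.06124.
C_N = 0.141×0.855/(2.66−0.141) × (0.8624−0.06124) = 0.04786×0.8012 = 0.03834 mol·L⁻¹.
Y_N = C_N/C_{M0} = 0.03834/0.855 = 0.0448.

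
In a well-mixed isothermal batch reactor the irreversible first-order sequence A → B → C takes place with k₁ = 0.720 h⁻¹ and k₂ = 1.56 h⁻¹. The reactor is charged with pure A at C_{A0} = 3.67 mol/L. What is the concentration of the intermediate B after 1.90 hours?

For first-order series with pure A initially, C_B(t) = k₁C_{A0}/(k₂−k₁)·(e^(−k₁t) − e^(−k₂t)).
e^(−k₁t) = e^(−0.720×1.90) = e^(−1.368) = 0.2546; e^(−k₂t) = e^(−2.964) = 0.05161.
C_B = 0.720×3.67/(1.56−0.720) × (0.2546−0.05161) = 3.146×0.2030 = 0.6386 mol/L.

0.639 mol/L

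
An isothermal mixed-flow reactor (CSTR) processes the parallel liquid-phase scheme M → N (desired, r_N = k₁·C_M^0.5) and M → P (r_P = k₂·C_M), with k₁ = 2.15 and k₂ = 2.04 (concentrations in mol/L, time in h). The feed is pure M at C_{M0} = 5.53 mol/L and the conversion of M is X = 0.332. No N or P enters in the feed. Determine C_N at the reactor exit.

Exit C_M = C_{M0}(1−X) = 5.53×0.668 = 3.694 mol/L.
A CSTR operates uniformly at the exit composition, giving r_N = 4.132 and r_P = 7.536 (each k·C_M^n at C_M = 3.694).
Fraction of consumed M going to N: r_N/(r_N+r_P) = 0.3542.
C_N = 0.3542·C_{M0}·X = 0.3542×5.53×0.332 = 0.650 mol/L.

0.650 mol/L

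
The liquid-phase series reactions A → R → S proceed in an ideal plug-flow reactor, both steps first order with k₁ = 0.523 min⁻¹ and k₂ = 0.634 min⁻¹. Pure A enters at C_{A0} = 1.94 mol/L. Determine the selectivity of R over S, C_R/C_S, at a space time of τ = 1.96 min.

1.06

For first-order series with pure A initially, C_R(τ) = k₁C_{A0}/(k₂−k₁)·(e^(−k₁τ) − e^(−k₂τ)).
e^(−k₁τ) = e^(−0.523×1.96) = e^(−1.025) = 0.3588; e^(−k₂τ) = e^(−1.243) = 0.2886.
C_R = 0.523×1.94/(0.634−0.523) × (0.3588−0.2886) = 9.141×0.07015 = 0.6412 mol/L.
C_A = C_{A0}e^(−k₁τ) = 0.6960 mol/L, so C_S = C_{A0}−C_A−C_R = 0.6028 mol/L; C_R/C_S = 1.06.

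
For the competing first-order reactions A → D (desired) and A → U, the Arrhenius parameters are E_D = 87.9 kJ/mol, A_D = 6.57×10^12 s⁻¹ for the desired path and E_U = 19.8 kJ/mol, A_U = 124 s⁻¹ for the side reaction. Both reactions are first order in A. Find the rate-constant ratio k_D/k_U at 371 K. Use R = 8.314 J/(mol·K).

13.7

k_D/k_U = (A_D/A_U)·exp[−(E_D−E_U)/(RT)] = (A_D/A_U)·exp[(E_U−E_D)/(RT)].
(E_U−E_D)/(RT) = (19.8−87.9)×10³/(8.314×371) = -68100/3084 = -22.08.
k_D/k_U = (6.57×10^12/124)·exp(-22.08) = 5.298×10^10 × 2.580×10^-10 = 13.7.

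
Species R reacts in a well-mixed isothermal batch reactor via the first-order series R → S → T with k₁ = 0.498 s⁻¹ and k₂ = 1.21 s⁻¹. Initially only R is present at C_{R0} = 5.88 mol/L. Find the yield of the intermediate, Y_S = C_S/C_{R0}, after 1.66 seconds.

0.212

For first-order series with pure R initially, C_S(t) = k₁C_{R0}/(k₂−k₁)·(e^(−k₁t) − e^(−k₂t)).
e^(−k₁t) = e^(−0.498×1.66) = e^(−0.8267) = 0.4375; e^(−k₂t) = e^(−2.009) = 0.1342.
C_S = 0.498×5.88/(1.21−0.498) × (0.4375−0.1342) = 4.113×0.3033 = 1.247 mol/L.
Y_S = C_S/C_{R0} = 1.247/5.88 = 0.212.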